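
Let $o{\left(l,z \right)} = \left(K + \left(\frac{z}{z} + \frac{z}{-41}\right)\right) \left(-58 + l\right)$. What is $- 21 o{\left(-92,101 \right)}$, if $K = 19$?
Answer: $\frac{2264850}{41} \approx 55240.0$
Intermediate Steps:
$o{\left(l,z \right)} = \left(-58 + l\right) \left(20 - \frac{z}{41}\right)$ ($o{\left(l,z \right)} = \left(19 + \left(\frac{z}{z} + \frac{z}{-41}\right)\right) \left(-58 + l\right) = \left(19 + \left(1 + z \left(- \frac{1}{41}\right)\right)\right) \left(-58 + l\right) = \left(19 - \left(-1 + \frac{z}{41}\right)\right) \left(-58 + l\right) = \left(20 - \frac{z}{41}\right) \left(-58 + l\right) = \left(-58 + l\right) \left(20 - \frac{z}{41}\right)$)
$- 21 o{\left(-92,101 \right)} = - 21 \left(-1160 + 20 \left(-92\right) + \frac{58}{41} \cdot 101 - \left(- \frac{92}{41}\right) 101\right) = - 21 \left(-1160 - 1840 + \frac{5858}{41} + \frac{9292}{41}\right) = \left(-21\right) \left(- \frac{107850}{41}\right) = \frac{2264850}{41}$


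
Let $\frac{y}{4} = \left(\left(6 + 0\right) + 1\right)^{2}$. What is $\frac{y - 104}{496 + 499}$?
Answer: $\frac{92}{995} \approx 0.092462$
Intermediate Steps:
$y = 196$ ($y = 4 \left(\left(6 + 0\right) + 1\right)^{2} = 4 \left(6 + 1\right)^{2} = 4 \cdot 7^{2} = 4 \cdot 49 = 196$)
$\frac{y - 104}{496 + 499} = \frac{196 - 104}{496 + 499} = \frac{92}{995}$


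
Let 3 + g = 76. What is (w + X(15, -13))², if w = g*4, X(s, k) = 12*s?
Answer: 222784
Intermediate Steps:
g = 73 (g = -3 + 76 = 73)
w = 292 (w = 73*4 = 292)
(w + X(15, -13))² = (292 + 12*15)² = (292 + 180)² = 472² = 222784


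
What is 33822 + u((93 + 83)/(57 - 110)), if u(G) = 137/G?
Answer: 5945411/176 ≈ 33781.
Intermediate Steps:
33822 + u((93 + 83)/(57 - 110)) = 33822 + 137/(((93 + 83)/(57 - 110))) = 33822 + 137/((176/(-53))) = 33822 + 137/((176*(-1/53))) = 33822 + 137/(-176/53) = 33822 + 137*(-53/176) = 33822 - 7261/176 = 5945411/176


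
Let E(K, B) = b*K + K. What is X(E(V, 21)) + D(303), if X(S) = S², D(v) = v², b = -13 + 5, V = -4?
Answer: 92593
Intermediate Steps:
b = -8
E(K, B) = -7*K (E(K, B) = -8*K + K = -7*K)
X(E(V, 21)) + D(303) = (-7*(-4))² + 303² = 28² + 91809 = 784 + 91809 = 92593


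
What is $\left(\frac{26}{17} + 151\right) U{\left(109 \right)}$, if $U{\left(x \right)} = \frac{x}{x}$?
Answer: $\frac{2593}{17} \approx 152.53$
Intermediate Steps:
$U{\left(x \right)} = 1$
$\left(\frac{26}{17} + 151\right) U{\left(109 \right)} = \left(\frac{26}{17} + 151\right) 1 = \frac{2593}{17} \cdot 1 = \frac{2593}{17}$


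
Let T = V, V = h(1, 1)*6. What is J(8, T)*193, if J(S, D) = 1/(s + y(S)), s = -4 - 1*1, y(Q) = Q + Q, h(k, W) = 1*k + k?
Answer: 193/11 ≈ 17.545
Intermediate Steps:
h(k, W) = 2*k (h(k, W) = k + k = 2*k)
V = 12 (V = (2*1)*6 = 2*6 = 12)
T = 12
y(Q) = 2*Q
s = -5 (s = -4 - 1 = -5)
J(S, D) = 1/(-5 + 2*S)
J(8, T)*193 = 193/(-5 + 2*8) = 193/(-5 + 16) = 193/11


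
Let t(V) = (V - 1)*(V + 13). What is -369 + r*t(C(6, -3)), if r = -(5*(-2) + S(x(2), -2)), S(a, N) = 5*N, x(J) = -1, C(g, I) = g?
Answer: 1531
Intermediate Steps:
r = 20 (r = -(5*(-2) + 5*(-2)) = -(-10 - 10) = -1*(-20) = 20)
t(V) = (-1 + V)*(13 + V)
-369 + r*t(C(6, -3)) = -369 + 20*(-13 + 6² + 12*6) = -369 + 20*(-13 + 36 + 72) = -369 + 20*95 = -369 + 1900 = 1531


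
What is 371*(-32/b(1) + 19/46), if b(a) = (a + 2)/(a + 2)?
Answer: -539063/46 ≈ -11719.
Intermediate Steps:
b(a) = 1 (b(a) = (2 + a)/(2 + a) = 1)
371*(-32/b(1) + 19/46) = 371*(-32/1 + 19/46) = 371*(-32*1 + 19*(1/46)) = 371*(-32 + 19/46) = 371*(-1453/46) = -539063/46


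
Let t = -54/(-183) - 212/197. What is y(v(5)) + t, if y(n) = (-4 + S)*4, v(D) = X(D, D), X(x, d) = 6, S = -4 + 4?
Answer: -201658/12017 ≈ -16.781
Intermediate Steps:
S = 0
v(D) = 6
t = -9386/12017 (t = -54*(-1/183) - 212*1/197 = 18/61 - 212/197 = -9386/12017 ≈ -0.78106)
y(n) = -16 (y(n) = (-4 + 0)*4 = -4*4 = -16)
y(v(5)) + t = -16 - 9386/12017 = -201658/12017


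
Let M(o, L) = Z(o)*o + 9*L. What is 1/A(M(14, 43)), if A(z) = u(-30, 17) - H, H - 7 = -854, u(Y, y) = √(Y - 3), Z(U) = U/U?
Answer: 77/65222 - I*√33/717442 ≈ 0.0011806 - 8.007e-6*I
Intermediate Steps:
Z(U) = 1
u(Y, y) = √(-3 + Y)
H = -847 (H = 7 - 854 = -847)
M(o, L) = o + 9*L (M(o, L) = 1*o + 9*L = o + 9*L)
A(z) = 847 + I*√33 (A(z) = √(-3 - 30) - 1*(-847) = √(-33) + 847 = I*√33 + 847 = 847 + I*√33)
1/A(M(14, 43)) = 1/(847 + I*√33)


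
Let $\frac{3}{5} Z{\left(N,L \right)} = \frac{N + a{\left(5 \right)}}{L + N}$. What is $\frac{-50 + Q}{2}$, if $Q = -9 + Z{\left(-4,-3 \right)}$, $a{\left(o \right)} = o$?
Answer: $- \frac{622}{21} \approx -29.619$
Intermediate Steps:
$Z{\left(N,L \right)} = \frac{5 \left(5 + N\right)}{3 \left(L + N\right)}$ ($Z{\left(N,L \right)} = \frac{5 \frac{N + 5}{L + N}}{3} = \frac{5 \frac{5 + N}{L + N}}{3} = \frac{5 \left(5 + N\right)}{3 \left(L + N\right)}$)
$Q = - \frac{194}{21}$ ($Q = -9 + \frac{5 \left(5 - 4\right)}{3 \left(-3 - 4\right)} = -9 + \frac{5}{3} \frac{1}{-7} \cdot 1 = -9 + \frac{5}{3} \left(- \frac{1}{7}\right) 1 = -9 - \frac{5}{21} = - \frac{194}{21} \approx -9.2381$)
$\frac{-50 + Q}{2} = \frac{-50 - \frac{194}{21}}{2} = \frac{1}{2} \left(- \frac{1244}{21}\right) = - \frac{622}{21}$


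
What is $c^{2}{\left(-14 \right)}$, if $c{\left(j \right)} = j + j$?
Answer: $784$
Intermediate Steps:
$c{\left(j \right)} = 2 j$
$c^{2}{\left(-14 \right)} = \left(2 \left(-14\right)\right)^{2} = \left(-28\right)^{2} = 784$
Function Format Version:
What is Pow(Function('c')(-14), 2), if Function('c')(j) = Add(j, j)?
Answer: 784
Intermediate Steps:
Function('c')(j) = Mul(2, j)
Pow(Function('c')(-14), 2) = Pow(Mul(2, -14), 2) = Pow(-28, 2) = 784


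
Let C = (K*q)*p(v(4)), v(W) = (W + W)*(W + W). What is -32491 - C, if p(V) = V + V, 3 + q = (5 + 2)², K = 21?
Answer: -156139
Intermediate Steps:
v(W) = 4*W² (v(W) = (2*W)*(2*W) = 4*W²)
q = 46 (q = -3 + (5 + 2)² = -3 + 7² = -3 + 49 = 46)
p(V) = 2*V
C = 123648 (C = (21*46)*(2*(4*4²)) = 966*(2*(4*16)) = 966*(2*64) = 966*128 = 123648)
-32491 - C = -32491 - 1*123648 = -32491 - 123648 = -156139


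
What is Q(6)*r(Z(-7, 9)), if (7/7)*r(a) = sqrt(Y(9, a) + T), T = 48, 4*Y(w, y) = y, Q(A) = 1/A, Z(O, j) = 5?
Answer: sqrt(197)/12 ≈ 1.1696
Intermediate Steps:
Y(w, y) = y/4
r(a) = sqrt(48 + a/4) (r(a) = sqrt(a/4 + 48) = sqrt(48 + a/4))
Q(6)*r(Z(-7, 9)) = (sqrt(192 + 5)/2)/6 = (sqrt(197)/2)/6 = sqrt(197)/12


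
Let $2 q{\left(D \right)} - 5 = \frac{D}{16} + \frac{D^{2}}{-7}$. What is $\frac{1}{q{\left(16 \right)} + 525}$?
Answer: $\frac{7}{3568} \approx 0.0019619$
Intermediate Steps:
$q{\left(D \right)} = \frac{5}{2} - \frac{D^{2}}{14} + \frac{D}{32}$ ($q{\left(D \right)} = \frac{5}{2} + \frac{\frac{D}{16} + \frac{D^{2}}{-7}}{2} = \frac{5}{2} + \frac{D \frac{1}{16} + D^{2} \left(- \frac{1}{7}\right)}{2} = \frac{5}{2} + \frac{\frac{D}{16} - \frac{D^{2}}{7}}{2} = \frac{5}{2} + \frac{- \frac{D^{2}}{7} + \frac{D}{16}}{2} = \frac{5}{2} - \left(- \frac{D}{32} + \frac{D^{2}}{14}\right) = \frac{5}{2} - \frac{D^{2}}{14} + \frac{D}{32}$)
$\frac{1}{q{\left(16 \right)} + 525} = \frac{1}{\left(\frac{5}{2} - \frac{16^{2}}{14} + \frac{1}{32} \cdot 16\right) + 525} = \frac{1}{\left(\frac{5}{2} - \frac{128}{7} + \frac{1}{2}\right) + 525} = \frac{1}{- \frac{107}{7} + 525} = \frac{1}{\frac{3568}{7}} = \frac{7}{3568}$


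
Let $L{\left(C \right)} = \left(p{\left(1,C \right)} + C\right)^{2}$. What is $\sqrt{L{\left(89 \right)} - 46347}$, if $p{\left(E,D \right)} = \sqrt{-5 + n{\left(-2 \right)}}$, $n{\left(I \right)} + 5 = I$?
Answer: $\sqrt{-38438 + 356 i \sqrt{3}} \approx 1.572 + 196.06 i$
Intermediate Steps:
$n{\left(I \right)} = -5 + I$
$p{\left(E,D \right)} = 2 i \sqrt{3}$ ($p{\left(E,D \right)} = \sqrt{-5 - 7} = \sqrt{-12} = 2 i \sqrt{3}$)
$L{\left(C \right)} = \left(C + 2 i \sqrt{3}\right)^{2}$ ($L{\left(C \right)} = \left(2 i \sqrt{3} + C\right)^{2} = \left(C + 2 i \sqrt{3}\right)^{2}$)
$\sqrt{L{\left(89 \right)} - 46347} = \sqrt{\left(89 + 2 i \sqrt{3}\right)^{2} - 46347} = \sqrt{-46347 + \left(89 + 2 i \sqrt{3}\right)^{2}}$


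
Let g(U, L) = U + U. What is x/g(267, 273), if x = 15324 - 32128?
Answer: -8402/267 ≈ -31.468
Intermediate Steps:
x = -16804
g(U, L) = 2*U
x/g(267, 273) = -16804/(2*267) = -16804/534 = -16804*1/534 = -8402/267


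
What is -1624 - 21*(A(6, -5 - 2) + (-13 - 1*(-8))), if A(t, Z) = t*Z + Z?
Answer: -490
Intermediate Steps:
A(t, Z) = Z + Z*t (A(t, Z) = Z*t + Z = Z + Z*t)
-1624 - 21*(A(6, -5 - 2) + (-13 - 1*(-8))) = -1624 - 21*((-5 - 2)*(1 + 6) + (-13 - 1*(-8))) = -1624 - 21*(-7*7 + (-13 + 8)) = -1624 - 21*(-49 - 5) = -1624 - 21*(-54) = -1624 + 1134 = -490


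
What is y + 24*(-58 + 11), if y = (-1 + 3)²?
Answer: -1124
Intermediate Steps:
y = 4 (y = 2² = 4)
y + 24*(-58 + 11) = 4 + 24*(-58 + 11) = 4 + 24*(-47) = 4 - 1128 = -1124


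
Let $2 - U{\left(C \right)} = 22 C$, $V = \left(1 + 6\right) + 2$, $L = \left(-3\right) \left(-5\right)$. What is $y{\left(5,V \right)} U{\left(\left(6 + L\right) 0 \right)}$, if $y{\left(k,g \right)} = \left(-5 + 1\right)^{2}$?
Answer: $32$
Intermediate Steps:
$L = 15$
$V = 9$ ($V = 7 + 2 = 9$)
$U{\left(C \right)} = 2 - 22 C$
$y{\left(k,g \right)} = 16$ ($y{\left(k,g \right)} = \left(-4\right)^{2} = 16$)
$y{\left(5,V \right)} U{\left(\left(6 + L\right) 0 \right)} = 16 \left(2 - 22 \left(6 + 15\right) 0\right) = 16 \left(2 - 22 \cdot 21 \cdot 0\right) = 16 \left(2 - 0\right) = 16 \left(2 + 0\right) = 16 \cdot 2 = 32$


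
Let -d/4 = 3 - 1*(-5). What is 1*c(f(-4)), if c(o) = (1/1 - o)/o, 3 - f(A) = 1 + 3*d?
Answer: -97/98 ≈ -0.98980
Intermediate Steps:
d = -32 (d = -4*(3 - 1*(-5)) = -4*(3 + 5) = -4*8 = -32)
f(A) = 98 (f(A) = 3 - (1 + 3*(-32)) = 3 - (1 - 96) = 3 - 1*(-95) = 3 + 95 = 98)
c(o) = (1 - o)/o
1*c(f(-4)) = 1*((1 - 1*98)/98) = 1*((1 - 98)/98) = 1*((1/98)*(-97)) = 1*(-97/98) = -97/98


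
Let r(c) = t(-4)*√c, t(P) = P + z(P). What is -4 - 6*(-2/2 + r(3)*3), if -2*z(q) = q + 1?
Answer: 2 + 45*√3 ≈ 79.942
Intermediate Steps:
z(q) = -½ - q/2 (z(q) = -(q + 1)/2 = -(1 + q)/2 = -½ - q/2)
t(P) = -½ + P/2 (t(P) = P + (-½ - P/2) = -½ + P/2)
r(c) = -5*√c/2 (r(c) = (-½ + (½)*(-4))*√c = (-½ - 2)*√c = -5*√c/2)
-4 - 6*(-2/2 + r(3)*3) = -4 - 6*(-2/2 - 5*√3/2*3) = -4 - 6*(-2*½ - 15*√3/2) = -4 - 6*(-1 - 15*√3/2) = -4 + (6 + 45*√3) = 2 + 45*√3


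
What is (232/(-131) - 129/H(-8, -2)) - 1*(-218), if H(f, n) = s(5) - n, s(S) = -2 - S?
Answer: 158529/655 ≈ 242.03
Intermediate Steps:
H(f, n) = -7 - n (H(f, n) = (-2 - 1*5) - n = (-2 - 5) - n = -7 - n)
(232/(-131) - 129/H(-8, -2)) - 1*(-218) = (232/(-131) - 129/(-7 - 1*(-2))) - 1*(-218) = (232*(-1/131) - 129/(-7 + 2)) + 218 = (-232/131 - 129/(-5)) + 218 = (-232/131 - 129*(-⅕)) + 218 = (-232/131 + 129/5) + 218 = 15739/655 + 218 = 158529/655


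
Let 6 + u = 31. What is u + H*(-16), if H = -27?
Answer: 457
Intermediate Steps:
u = 25 (u = -6 + 31 = 25)
u + H*(-16) = 25 - 27*(-16) = 25 + 432 = 457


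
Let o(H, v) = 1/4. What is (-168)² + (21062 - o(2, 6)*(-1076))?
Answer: 49555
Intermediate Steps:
o(H, v) = ¼
(-168)² + (21062 - o(2, 6)*(-1076)) = (-168)² + (21062 - (-1076)/4) = 28224 + (21062 - 1*(-269)) = 28224 + (21062 + 269) = 28224 + 21331 = 49555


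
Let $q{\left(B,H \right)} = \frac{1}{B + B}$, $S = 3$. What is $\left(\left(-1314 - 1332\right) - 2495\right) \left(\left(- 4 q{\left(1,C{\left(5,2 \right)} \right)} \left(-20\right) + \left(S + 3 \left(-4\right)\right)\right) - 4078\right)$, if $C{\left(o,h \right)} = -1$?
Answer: $20805627$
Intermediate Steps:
$q{\left(B,H \right)} = \frac{1}{2 B}$
$\left(\left(-1314 - 1332\right) - 2495\right) \left(\left(- 4 q{\left(1,C{\left(5,2 \right)} \right)} \left(-20\right) + \left(S + 3 \left(-4\right)\right)\right) - 4078\right) = \left(\left(-1314 - 1332\right) - 2495\right) \left(\left(- 4 \frac{1}{2 \cdot 1} \left(-20\right) + \left(3 + 3 \left(-4\right)\right)\right) - 4078\right) = \left(-2646 - 2495\right) \left(\left(- 4 \cdot \frac{1}{2} \cdot 1 \left(-20\right) + \left(3 - 12\right)\right) - 4078\right) = - 5141 \left(\left(\left(-4\right) \frac{1}{2} \left(-20\right) - 9\right) - 4078\right) = - 5141 \left(\left(\left(-2\right) \left(-20\right) - 9\right) - 4078\right) = - 5141 \left(\left(40 - 9\right) - 4078\right) = - 5141 \left(31 - 4078\right) = \left(-5141\right) \left(-4047\right) = 20805627$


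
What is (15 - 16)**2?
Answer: 1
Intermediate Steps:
(15 - 16)**2 = (-1)**2 = 1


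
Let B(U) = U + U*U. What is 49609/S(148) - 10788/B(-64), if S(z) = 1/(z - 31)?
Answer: 1950228109/336 ≈ 5.8042e+6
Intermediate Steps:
B(U) = U + U²
S(z) = 1/(-31 + z)
49609/S(148) - 10788/B(-64) = 49609/(1/(-31 + 148)) - 10788*(-1/(64*(1 - 64))) = 49609/(1/117) - 10788/((-64*(-63))) = 49609/(1/117) - 10788/4032 = 49609*117 - 10788*1/4032 = 5804253 - 899/336 = 1950228109/336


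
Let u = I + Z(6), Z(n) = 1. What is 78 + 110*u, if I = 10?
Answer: 1288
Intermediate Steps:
u = 11 (u = 10 + 1 = 11)
78 + 110*u = 78 + 110*11 = 78 + 1210 = 1288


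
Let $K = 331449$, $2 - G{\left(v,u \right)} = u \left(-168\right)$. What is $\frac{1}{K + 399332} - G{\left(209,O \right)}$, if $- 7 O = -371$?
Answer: $- \frac{6508335585}{730781} \approx -8906.0$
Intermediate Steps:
$O = 53$ ($O = \left(- \frac{1}{7}\right) \left(-371\right) = 53$)
$G{\left(v,u \right)} = 2 + 168 u$ ($G{\left(v,u \right)} = 2 - u \left(-168\right) = 2 - - 168 u = 2 + 168 u$)
$\frac{1}{K + 399332} - G{\left(209,O \right)} = \frac{1}{331449 + 399332} - \left(2 + 168 \cdot 53\right) = \frac{1}{730781} - \left(2 + 8904\right) = \frac{1}{730781} - 8906 = - \frac{6508335585}{730781}$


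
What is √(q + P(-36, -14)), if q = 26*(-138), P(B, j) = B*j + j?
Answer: I*√3098 ≈ 55.66*I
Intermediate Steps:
P(B, j) = j + B*j
q = -3588
√(q + P(-36, -14)) = √(-3588 - 14*(1 - 36)) = √(-3588 - 14*(-35)) = √(-3588 + 490) = √(-3098) = I*√3098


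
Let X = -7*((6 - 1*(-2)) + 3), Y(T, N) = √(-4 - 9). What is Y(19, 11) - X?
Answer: 77 + I*√13 ≈ 77.0 + 3.6056*I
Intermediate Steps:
Y(T, N) = I*√13 (Y(T, N) = √(-13) = I*√13)
X = -77 (X = -7*((6 + 2) + 3) = -7*(8 + 3) = -7*11 = -77)
Y(19, 11) - X = I*√13 - 1*(-77) = I*√13 + 77 = 77 + I*√13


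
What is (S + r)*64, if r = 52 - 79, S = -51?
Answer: -4992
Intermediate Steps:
r = -27
(S + r)*64 = (-51 - 27)*64 = -78*64 = -4992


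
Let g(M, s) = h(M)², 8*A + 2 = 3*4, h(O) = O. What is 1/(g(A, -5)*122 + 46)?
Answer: 8/1893 ≈ 0.0042261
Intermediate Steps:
A = 5/4 (A = -¼ + (3*4)/8 = -¼ + (⅛)*12 = -¼ + 3/2 = 5/4 ≈ 1.2500)
g(M, s) = M²
1/(g(A, -5)*122 + 46) = 1/((5/4)²*122 + 46) = 1/((25/16)*122 + 46) = 1/(1525/8 + 46) = 1/(1893/8) = 8/1893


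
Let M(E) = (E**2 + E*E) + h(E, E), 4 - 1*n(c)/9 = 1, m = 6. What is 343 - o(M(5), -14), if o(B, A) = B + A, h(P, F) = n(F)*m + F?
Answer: 140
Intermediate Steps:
n(c) = 27 (n(c) = 36 - 9*1 = 36 - 9 = 27)
h(P, F) = 162 + F (h(P, F) = 27*6 + F = 162 + F)
M(E) = 162 + E + 2*E**2 (M(E) = (E**2 + E*E) + (162 + E) = (E**2 + E**2) + (162 + E) = 2*E**2 + (162 + E) = 162 + E + 2*E**2)
o(B, A) = A + B
343 - o(M(5), -14) = 343 - (-14 + (162 + 5 + 2*5**2)) = 343 - (-14 + (162 + 5 + 2*25)) = 343 - (-14 + (162 + 5 + 50)) = 343 - (-14 + 217) = 343 - 1*203 = 343 - 203 = 140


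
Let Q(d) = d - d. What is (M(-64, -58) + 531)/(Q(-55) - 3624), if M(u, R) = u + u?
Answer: -403/3624 ≈ -0.11120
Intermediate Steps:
Q(d) = 0
M(u, R) = 2*u
(M(-64, -58) + 531)/(Q(-55) - 3624) = (2*(-64) + 531)/(0 - 3624) = (-128 + 531)/(-3624) = 403*(-1/3624) = -403/3624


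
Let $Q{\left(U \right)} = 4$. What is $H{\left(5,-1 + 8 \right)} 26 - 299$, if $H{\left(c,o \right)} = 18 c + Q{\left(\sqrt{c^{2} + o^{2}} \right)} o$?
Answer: $2769$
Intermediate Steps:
$H{\left(c,o \right)} = 4 o + 18 c$ ($H{\left(c,o \right)} = 18 c + 4 o = 4 o + 18 c$)
$H{\left(5,-1 + 8 \right)} 26 - 299 = \left(4 \left(-1 + 8\right) + 18 \cdot 5\right) 26 - 299 = \left(4 \cdot 7 + 90\right) 26 - 299 = \left(28 + 90\right) 26 - 299 = 118 \cdot 26 - 299 = 3068 - 299 = 2769$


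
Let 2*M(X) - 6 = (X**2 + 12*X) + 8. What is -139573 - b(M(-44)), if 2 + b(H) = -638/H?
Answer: -99234343/711 ≈ -1.3957e+5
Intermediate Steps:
M(X) = 7 + X**2/2 + 6*X (M(X) = 3 + ((X**2 + 12*X) + 8)/2 = 3 + (8 + X**2 + 12*X)/2 = 3 + (4 + X**2/2 + 6*X) = 7 + X**2/2 + 6*X)
b(H) = -2 - 638/H
-139573 - b(M(-44)) = -139573 - (-2 - 638/(7 + (1/2)*(-44)**2 + 6*(-44))) = -139573 - (-2 - 638/(7 + (1/2)*1936 - 264)) = -139573 - (-2 - 638/(7 + 968 - 264)) = -139573 - (-2 - 638/711) = -139573 - 1*(-2060/711) = -139573 + 2060/711 = -99234343/711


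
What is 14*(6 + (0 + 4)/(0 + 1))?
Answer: 140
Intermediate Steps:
14*(6 + (0 + 4)/(0 + 1)) = 14*(6 + 4/1) = 14*(6 + 4*1) = 14*(6 + 4) = 14*10 = 140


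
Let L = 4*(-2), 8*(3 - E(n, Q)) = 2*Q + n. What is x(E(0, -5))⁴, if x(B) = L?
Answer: 4096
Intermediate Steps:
E(n, Q) = 3 - Q/4 - n/8 (E(n, Q) = 3 - (2*Q + n)/8 = 3 - (n + 2*Q)/8 = 3 + (-Q/4 - n/8) = 3 - Q/4 - n/8)
L = -8
x(B) = -8
x(E(0, -5))⁴ = (-8)⁴ = 4096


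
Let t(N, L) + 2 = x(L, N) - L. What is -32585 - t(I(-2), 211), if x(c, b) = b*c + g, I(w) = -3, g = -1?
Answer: -31738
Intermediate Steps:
x(c, b) = -1 + b*c (x(c, b) = b*c - 1 = -1 + b*c)
t(N, L) = -3 - L + L*N (t(N, L) = -2 + ((-1 + N*L) - L) = -2 + ((-1 + L*N) - L) = -2 + (-1 - L + L*N) = -3 - L + L*N)
-32585 - t(I(-2), 211) = -32585 - (-3 - 1*211 + 211*(-3)) = -32585 - (-3 - 211 - 633) = -32585 - 1*(-847) = -32585 + 847 = -31738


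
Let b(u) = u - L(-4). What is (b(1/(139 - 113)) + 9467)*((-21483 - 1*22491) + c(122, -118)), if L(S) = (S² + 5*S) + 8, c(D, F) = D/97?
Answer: -524721962442/1261 ≈ -4.1612e+8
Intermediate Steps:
c(D, F) = D/97 (c(D, F) = D*(1/97) = D/97)
L(S) = 8 + S² + 5*S
b(u) = -4 + u (b(u) = u - (8 + (-4)² + 5*(-4)) = u - (8 + 16 - 20) = u - 1*4 = u - 4 = -4 + u)
(b(1/(139 - 113)) + 9467)*((-21483 - 1*22491) + c(122, -118)) = ((-4 + 1/(139 - 113)) + 9467)*((-21483 - 1*22491) + (1/97)*122) = ((-4 + 1/26) + 9467)*((-21483 - 22491) + 122/97) = ((-4 + 1/26) + 9467)*(-43974 + 122/97) = (-103/26 + 9467)*(-4265356/97) = (246039/26)*(-4265356/97) = -524721962442/1261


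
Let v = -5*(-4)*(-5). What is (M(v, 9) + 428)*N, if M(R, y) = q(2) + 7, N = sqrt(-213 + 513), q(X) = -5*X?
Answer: 4250*sqrt(3) ≈ 7361.2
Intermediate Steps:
q(X) = -5*X
N = 10*sqrt(3) (N = sqrt(300) = 10*sqrt(3) ≈ 17.320)
v = -100 (v = 20*(-5) = -100)
M(R, y) = -3 (M(R, y) = -5*2 + 7 = -10 + 7 = -3)
(M(v, 9) + 428)*N = (-3 + 428)*(10*sqrt(3)) = 425*(10*sqrt(3)) = 4250*sqrt(3)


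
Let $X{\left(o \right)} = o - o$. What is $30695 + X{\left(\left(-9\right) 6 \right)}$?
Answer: $30695$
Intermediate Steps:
$X{\left(o \right)} = 0$
$30695 + X{\left(\left(-9\right) 6 \right)} = 30695 + 0 = 30695$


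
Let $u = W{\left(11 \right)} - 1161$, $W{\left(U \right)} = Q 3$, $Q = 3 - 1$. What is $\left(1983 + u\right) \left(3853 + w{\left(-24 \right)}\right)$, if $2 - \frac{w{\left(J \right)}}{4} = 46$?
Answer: $3044556$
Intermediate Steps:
$Q = 2$ ($Q = 3 - 1 = 2$)
$w{\left(J \right)} = -176$ ($w{\left(J \right)} = 8 - 184 = -176$)
$W{\left(U \right)} = 6$ ($W{\left(U \right)} = 2 \cdot 3 = 6$)
$u = -1155$ ($u = 6 - 1161 = -1155$)
$\left(1983 + u\right) \left(3853 + w{\left(-24 \right)}\right) = \left(1983 - 1155\right) \left(3853 - 176\right) = 828 \cdot 3677 = 3044556$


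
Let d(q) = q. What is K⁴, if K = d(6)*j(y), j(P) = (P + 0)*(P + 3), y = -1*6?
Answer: 136048896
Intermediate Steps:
y = -6
j(P) = P*(3 + P)
K = 108 (K = 6*(-6*(3 - 6)) = 6*(-6*(-3)) = 6*18 = 108)
K⁴ = 108⁴ = 136048896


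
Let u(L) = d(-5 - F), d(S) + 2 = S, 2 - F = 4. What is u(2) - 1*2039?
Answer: -2044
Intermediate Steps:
F = -2 (F = 2 - 1*4 = 2 - 4 = -2)
d(S) = -2 + S
u(L) = -5 (u(L) = -2 + (-5 - 1*(-2)) = -2 + (-5 + 2) = -2 - 3 = -5)
u(2) - 1*2039 = -5 - 1*2039 = -5 - 2039 = -2044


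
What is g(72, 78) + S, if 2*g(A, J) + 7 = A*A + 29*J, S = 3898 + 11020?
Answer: 37275/2 ≈ 18638.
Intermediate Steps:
S = 14918
g(A, J) = -7/2 + A²/2 + 29*J/2 (g(A, J) = -7/2 + (A*A + 29*J)/2 = -7/2 + (A² + 29*J)/2 = -7/2 + (A²/2 + 29*J/2) = -7/2 + A²/2 + 29*J/2)
g(72, 78) + S = (-7/2 + (½)*72² + (29/2)*78) + 14918 = (-7/2 + (½)*5184 + 1131) + 14918 = (-7/2 + 2592 + 1131) + 14918 = 7439/2 + 14918 = 37275/2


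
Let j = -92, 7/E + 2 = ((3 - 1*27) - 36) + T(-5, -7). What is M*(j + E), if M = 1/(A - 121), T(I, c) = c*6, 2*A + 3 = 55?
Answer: 1915/1976 ≈ 0.96913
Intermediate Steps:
A = 26 (A = -3/2 + (½)*55 = -3/2 + 55/2 = 26)
T(I, c) = 6*c
E = -7/104 (E = 7/(-2 + (((3 - 1*27) - 36) + 6*(-7))) = 7/(-2 + (((3 - 27) - 36) - 42)) = 7/(-2 + ((-24 - 36) - 42)) = 7/(-2 + (-60 - 42)) = 7/(-2 - 102) = 7/(-104) = 7*(-1/104) = -7/104 ≈ -0.067308)
M = -1/95 (M = 1/(26 - 121) = 1/(-95) = -1/95 ≈ -0.010526)
M*(j + E) = -(-92 - 7/104)/95 = -1/95*(-9575/104) = 1915/1976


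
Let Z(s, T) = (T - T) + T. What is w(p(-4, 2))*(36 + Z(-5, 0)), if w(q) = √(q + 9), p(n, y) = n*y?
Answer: 36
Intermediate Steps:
w(q) = √(9 + q)
Z(s, T) = T (Z(s, T) = 0 + T = T)
w(p(-4, 2))*(36 + Z(-5, 0)) = √(9 - 4*2)*(36 + 0) = √(9 - 8)*36 = √1*36 = 1*36 = 36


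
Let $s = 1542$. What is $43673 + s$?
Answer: $45215$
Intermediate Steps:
$43673 + s = 43673 + 1542 = 45215$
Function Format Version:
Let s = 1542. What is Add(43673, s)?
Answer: 45215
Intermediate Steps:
Add(43673, s) = Add(43673, 1542) = 45215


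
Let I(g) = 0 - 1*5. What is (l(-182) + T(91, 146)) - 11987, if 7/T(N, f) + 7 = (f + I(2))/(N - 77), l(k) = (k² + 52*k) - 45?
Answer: 500102/43 ≈ 11630.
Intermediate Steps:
l(k) = -45 + k² + 52*k
I(g) = -5 (I(g) = 0 - 5 = -5)
T(N, f) = 7/(-7 + (-5 + f)/(-77 + N)) (T(N, f) = 7/(-7 + (f - 5)/(N - 77)) = 7/(-7 + (-5 + f)/(-77 + N)))
(l(-182) + T(91, 146)) - 11987 = ((-45 + (-182)² + 52*(-182)) + 7*(-77 + 91)/(534 + 146 - 7*91)) - 11987 = ((-45 + 33124 - 9464) + 7*14/(534 + 146 - 637)) - 11987 = (23615 + 7*14/43) - 11987 = (23615 + 7*(1/43)*14) - 11987 = (23615 + 98/43) - 11987 = 1015543/43 - 11987 = 500102/43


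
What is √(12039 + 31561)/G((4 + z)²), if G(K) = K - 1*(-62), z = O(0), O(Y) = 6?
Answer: 10*√109/81 ≈ 1.2889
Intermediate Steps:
z = 6
G(K) = 62 + K (G(K) = K + 62 = 62 + K)
√(12039 + 31561)/G((4 + z)²) = √(12039 + 31561)/(62 + (4 + 6)²) = √43600/(62 + 10²) = (20*√109)/(62 + 100) = (20*√109)/162 = (20*√109)*(1/162) = 10*√109/81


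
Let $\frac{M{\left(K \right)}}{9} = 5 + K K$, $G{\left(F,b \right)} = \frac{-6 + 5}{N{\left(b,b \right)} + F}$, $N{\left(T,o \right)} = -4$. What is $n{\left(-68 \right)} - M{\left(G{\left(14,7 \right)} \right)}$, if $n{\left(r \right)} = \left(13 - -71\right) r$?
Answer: $- \frac{575709}{100} \approx -5757.1$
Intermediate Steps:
$G{\left(F,b \right)} = - \frac{1}{-4 + F}$ ($G{\left(F,b \right)} = \frac{-6 + 5}{-4 + F} = - \frac{1}{-4 + F}$)
$M{\left(K \right)} = 45 + 9 K^{2}$ ($M{\left(K \right)} = 9 \left(5 + K K\right) = 9 \left(5 + K^{2}\right) = 45 + 9 K^{2}$)
$n{\left(r \right)} = 84 r$ ($n{\left(r \right)} = \left(13 + 71\right) r = 84 r$)
$n{\left(-68 \right)} - M{\left(G{\left(14,7 \right)} \right)} = 84 \left(-68\right) - \left(45 + 9 \left(- \frac{1}{-4 + 14}\right)^{2}\right) = -5712 - \left(45 + 9 \left(- \frac{1}{10}\right)^{2}\right) = -5712 - \left(45 + 9 \cdot \frac{1}{100}\right) = -5712 - \left(45 + \frac{9}{100}\right) = -5712 - \frac{4509}{100} = - \frac{575709}{100}$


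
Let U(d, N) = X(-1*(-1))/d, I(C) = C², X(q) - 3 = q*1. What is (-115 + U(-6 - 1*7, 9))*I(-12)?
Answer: -215856/13 ≈ -16604.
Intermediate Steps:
X(q) = 3 + q (X(q) = 3 + q*1 = 3 + q)
U(d, N) = 4/d (U(d, N) = (3 - 1*(-1))/d = (3 + 1)/d = 4/d)
(-115 + U(-6 - 1*7, 9))*I(-12) = (-115 + 4/(-6 - 1*7))*(-12)² = (-115 + 4/(-6 - 7))*144 = (-115 + 4/(-13))*144 = (-115 + 4*(-1/13))*144 = (-115 - 4/13)*144 = -1499/13*144 = -215856/13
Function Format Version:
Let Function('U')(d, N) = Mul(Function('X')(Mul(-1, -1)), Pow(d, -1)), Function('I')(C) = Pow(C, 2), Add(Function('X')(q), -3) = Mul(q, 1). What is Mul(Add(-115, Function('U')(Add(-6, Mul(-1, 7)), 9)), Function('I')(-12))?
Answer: Rational(-215856, 13) ≈ -16604.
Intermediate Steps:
Function('X')(q) = Add(3, q) (Function('X')(q) = Add(3, Mul(q, 1)) = Add(3, q))
Function('U')(d, N) = Mul(4, Pow(d, -1)) (Function('U')(d, N) = Mul(Add(3, Mul(-1, -1)), Pow(d, -1)) = Mul(Add(3, 1), Pow(d, -1)) = Mul(4, Pow(d, -1)))
Mul(Add(-115, Function('U')(Add(-6, Mul(-1, 7)), 9)), Function('I')(-12)) = Mul(Add(-115, Mul(4, Pow(Add(-6, Mul(-1, 7)), -1))), Pow(-12, 2)) = Mul(Add(-115, Mul(4, Pow(Add(-6, -7), -1))), 144) = Mul(Add(-115, Mul(4, Pow(-13, -1))), 144) = Mul(Add(-115, Mul(4, Rational(-1, 13))), 144) = Mul(Add(-115, Rational(-4, 13)), 144) = Mul(Rational(-1499, 13), 144) = Rational(-215856, 13)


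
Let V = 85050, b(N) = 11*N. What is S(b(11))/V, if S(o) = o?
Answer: 121/85050 ≈ 0.0014227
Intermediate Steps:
S(b(11))/V = (11*11)/85050 = 121*(1/85050) = 121/85050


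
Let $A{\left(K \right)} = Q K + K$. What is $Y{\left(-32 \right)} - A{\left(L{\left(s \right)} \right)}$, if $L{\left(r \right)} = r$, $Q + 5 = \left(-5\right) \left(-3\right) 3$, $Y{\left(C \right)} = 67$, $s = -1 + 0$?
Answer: $108$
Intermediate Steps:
$s = -1$
$Q = 40$ ($Q = -5 + \left(-5\right) \left(-3\right) 3 = -5 + 15 \cdot 3 = -5 + 45 = 40$)
$A{\left(K \right)} = 41 K$ ($A{\left(K \right)} = 40 K + K = 41 K$)
$Y{\left(-32 \right)} - A{\left(L{\left(s \right)} \right)} = 67 - 41 \left(-1\right) = 67 - -41 = 67 + 41 = 108$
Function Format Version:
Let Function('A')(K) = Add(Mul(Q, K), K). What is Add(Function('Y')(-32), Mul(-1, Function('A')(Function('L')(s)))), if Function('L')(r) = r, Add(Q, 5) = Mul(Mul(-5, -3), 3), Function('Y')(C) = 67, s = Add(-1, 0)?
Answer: 108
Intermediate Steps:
s = -1
Q = 40 (Q = Add(-5, Mul(Mul(-5, -3), 3)) = Add(-5, Mul(15, 3)) = Add(-5, 45) = 40)
Function('A')(K) = Mul(41, K) (Function('A')(K) = Add(Mul(40, K), K) = Mul(41, K))
Add(Function('Y')(-32), Mul(-1, Function('A')(Function('L')(s)))) = Add(67, Mul(-1, Mul(41, -1))) = Add(67, Mul(-1, -41)) = Add(67, 41) = 108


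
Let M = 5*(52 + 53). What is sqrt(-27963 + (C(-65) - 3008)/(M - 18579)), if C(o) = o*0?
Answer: I*sqrt(253177758491)/3009 ≈ 167.22*I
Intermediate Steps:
M = 525 (M = 5*105 = 525)
C(o) = 0
sqrt(-27963 + (C(-65) - 3008)/(M - 18579)) = sqrt(-27963 + (0 - 3008)/(525 - 18579)) = sqrt(-27963 - 3008/(-18054)) = sqrt(-27963 - 3008*(-1/18054)) = sqrt(-27963 + 1504/9027) = sqrt(-252420497/9027) = I*sqrt(253177758491)/3009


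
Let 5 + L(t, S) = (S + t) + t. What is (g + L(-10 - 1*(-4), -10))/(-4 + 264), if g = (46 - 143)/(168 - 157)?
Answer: -197/1430 ≈ -0.13776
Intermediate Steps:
L(t, S) = -5 + S + 2*t (L(t, S) = -5 + ((S + t) + t) = -5 + (S + 2*t) = -5 + S + 2*t)
g = -97/11 ≈ -8.8182
(g + L(-10 - 1*(-4), -10))/(-4 + 264) = (-97/11 + (-5 - 10 + 2*(-10 - 1*(-4))))/(-4 + 264) = (-97/11 + (-5 - 10 + 2*(-10 + 4)))/260 = (-97/11 + (-5 - 10 + 2*(-6)))*(1/260) = (-97/11 + (-5 - 10 - 12))*(1/260) = (-97/11 - 27)*(1/260) = -394/11*1/260 = -197/1430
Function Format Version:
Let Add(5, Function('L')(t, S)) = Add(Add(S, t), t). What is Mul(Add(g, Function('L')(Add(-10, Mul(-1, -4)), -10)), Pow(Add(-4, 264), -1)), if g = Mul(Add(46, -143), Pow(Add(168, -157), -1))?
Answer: Rational(-197, 1430) ≈ -0.13776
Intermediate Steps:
Function('L')(t, S) = Add(-5, S, Mul(2, t)) (Function('L')(t, S) = Add(-5, Add(Add(S, t), t)) = Add(-5, Add(S, Mul(2, t))) = Add(-5, S, Mul(2, t)))
g = Rational(-97, 11) (g = Mul(-97, Pow(11, -1)) = Mul(-97, Rational(1, 11)) = Rational(-97, 11) ≈ -8.8182)
Mul(Add(g, Function('L')(Add(-10, Mul(-1, -4)), -10)), Pow(Add(-4, 264), -1)) = Mul(Add(Rational(-97, 11), Add(-5, -10, Mul(2, Add(-10, Mul(-1, -4))))), Pow(Add(-4, 264), -1)) = Mul(Add(Rational(-97, 11), Add(-5, -10, Mul(2, Add(-10, 4)))), Pow(260, -1)) = Mul(Add(Rational(-97, 11), Add(-5, -10, Mul(2, -6))), Rational(1, 260)) = Mul(Add(Rational(-97, 11), Add(-5, -10, -12)), Rational(1, 260)) = Mul(Add(Rational(-97, 11), -27), Rational(1, 260)) = Mul(Rational(-394, 11), Rational(1, 260)) = Rational(-197, 1430)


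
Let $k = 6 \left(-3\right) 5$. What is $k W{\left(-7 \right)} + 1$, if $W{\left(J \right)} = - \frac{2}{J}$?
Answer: $- \frac{173}{7} \approx -24.714$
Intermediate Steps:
$k = -90$ ($k = \left(-18\right) 5 = -90$)
$k W{\left(-7 \right)} + 1 = - 90 \left(- \frac{2}{-7}\right) + 1 = - 90 \left(\left(-2\right) \left(- \frac{1}{7}\right)\right) + 1 = \left(-90\right) \frac{2}{7} + 1 = - \frac{180}{7} + 1 = - \frac{173}{7}$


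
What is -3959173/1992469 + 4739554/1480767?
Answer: 3580801693135/2950382343723 ≈ 1.2137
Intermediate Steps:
-3959173/1992469 + 4739554/1480767 = 3580801693135/2950382343723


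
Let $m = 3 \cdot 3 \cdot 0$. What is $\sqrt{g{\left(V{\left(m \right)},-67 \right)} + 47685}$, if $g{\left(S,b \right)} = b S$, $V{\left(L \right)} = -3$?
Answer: $\sqrt{47886} \approx 218.83$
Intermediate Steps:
$m = 0$ ($m = 9 \cdot 0 = 0$)
$g{\left(S,b \right)} = S b$
$\sqrt{g{\left(V{\left(m \right)},-67 \right)} + 47685} = \sqrt{\left(-3\right) \left(-67\right) + 47685} = \sqrt{201 + 47685} = \sqrt{47886}$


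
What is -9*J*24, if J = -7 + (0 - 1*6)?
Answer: 2808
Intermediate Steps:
J = -13 (J = -7 + (0 - 6) = -7 - 6 = -13)
-9*J*24 = -9*(-13)*24 = 117*24 = 2808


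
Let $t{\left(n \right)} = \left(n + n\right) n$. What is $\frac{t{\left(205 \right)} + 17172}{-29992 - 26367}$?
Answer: $- \frac{101222}{56359} \approx -1.796$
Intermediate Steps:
$t{\left(n \right)} = 2 n^{2}$ ($t{\left(n \right)} = 2 n n = 2 n^{2}$)
$\frac{t{\left(205 \right)} + 17172}{-29992 - 26367} = \frac{2 \cdot 205^{2} + 17172}{-29992 - 26367} = \frac{2 \cdot 42025 + 17172}{-56359} = \left(84050 + 17172\right) \left(- \frac{1}{56359}\right) = 101222 \left(- \frac{1}{56359}\right) = - \frac{101222}{56359}$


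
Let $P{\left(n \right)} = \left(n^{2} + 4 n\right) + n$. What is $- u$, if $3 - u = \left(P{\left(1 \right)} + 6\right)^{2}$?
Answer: $141$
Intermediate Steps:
$P{\left(n \right)} = n^{2} + 5 n$
$u = -141$ ($u = 3 - \left(1 \left(5 + 1\right) + 6\right)^{2} = 3 - \left(1 \cdot 6 + 6\right)^{2} = 3 - \left(6 + 6\right)^{2} = 3 - 12^{2} = 3 - 144 = -141$)
$- u = \left(-1\right) \left(-141\right) = 141$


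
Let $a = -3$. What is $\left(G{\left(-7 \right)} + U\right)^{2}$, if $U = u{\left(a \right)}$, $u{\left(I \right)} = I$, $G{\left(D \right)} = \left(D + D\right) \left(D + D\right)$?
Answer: $37249$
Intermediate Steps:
$G{\left(D \right)} = 4 D^{2}$ ($G{\left(D \right)} = 2 D 2 D = 4 D^{2}$)
$U = -3$
$\left(G{\left(-7 \right)} + U\right)^{2} = \left(4 \left(-7\right)^{2} - 3\right)^{2} = \left(4 \cdot 49 - 3\right)^{2} = \left(196 - 3\right)^{2} = 193^{2} = 37249$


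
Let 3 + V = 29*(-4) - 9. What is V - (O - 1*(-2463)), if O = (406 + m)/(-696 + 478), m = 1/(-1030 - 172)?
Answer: -678447265/262036 ≈ -2589.1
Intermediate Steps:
m = -1/1202 (m = 1/(-1202) = -1/1202 ≈ -0.00083195)
V = -128 (V = -3 + (29*(-4) - 9) = -3 + (-116 - 9) = -3 - 125 = -128)
O = -488011/262036 (O = (406 - 1/1202)/(-696 + 478) = (488011/1202)/(-218) = (488011/1202)*(-1/218) = -488011/262036 ≈ -1.8624)
V - (O - 1*(-2463)) = -128 - (-488011/262036 - 1*(-2463)) = -128 - (-488011/262036 + 2463) = -128 - 1*644906657/262036 = -128 - 644906657/262036 = -678447265/262036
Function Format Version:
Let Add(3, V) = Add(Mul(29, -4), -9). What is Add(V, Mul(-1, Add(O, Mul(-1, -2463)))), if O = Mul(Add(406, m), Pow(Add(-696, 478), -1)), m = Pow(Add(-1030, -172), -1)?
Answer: Rational(-678447265, 262036) ≈ -2589.1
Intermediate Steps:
m = Rational(-1, 1202) (m = Pow(-1202, -1) = Rational(-1, 1202) ≈ -0.00083195)
V = -128 (V = Add(-3, Add(Mul(29, -4), -9)) = Add(-3, Add(-116, -9)) = Add(-3, -125) = -128)
O = Rational(-488011, 262036) (O = Mul(Add(406, Rational(-1, 1202)), Pow(Add(-696, 478), -1)) = Mul(Rational(488011, 1202), Pow(-218, -1)) = Mul(Rational(488011, 1202), Rational(-1, 218)) = Rational(-488011, 262036) ≈ -1.8624)
Add(V, Mul(-1, Add(O, Mul(-1, -2463)))) = Add(-128, Mul(-1, Add(Rational(-488011, 262036), Mul(-1, -2463)))) = Add(-128, Mul(-1, Add(Rational(-488011, 262036), 2463))) = Add(-128, Mul(-1, Rational(644906657, 262036))) = Add(-128, Rational(-644906657, 262036)) = Rational(-678447265, 262036)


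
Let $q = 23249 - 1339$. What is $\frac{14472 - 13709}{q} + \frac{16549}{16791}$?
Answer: $\frac{53628589}{52555830} \approx 1.0204$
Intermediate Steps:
$q = 21910$ ($q = 23249 - 1339 = 21910$)
$\frac{14472 - 13709}{q} + \frac{16549}{16791} = \frac{14472 - 13709}{21910} + \frac{16549}{16791} = 763 \cdot \frac{1}{21910} + 16549 \cdot \frac{1}{16791} = \frac{109}{3130} + \frac{16549}{16791} = \frac{53628589}{52555830}$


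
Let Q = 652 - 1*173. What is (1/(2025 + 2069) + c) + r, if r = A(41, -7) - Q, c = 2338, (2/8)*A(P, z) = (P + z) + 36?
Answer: 8757067/4094 ≈ 2139.0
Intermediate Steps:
A(P, z) = 144 + 4*P + 4*z (A(P, z) = 4*((P + z) + 36) = 4*(36 + P + z) = 144 + 4*P + 4*z)
Q = 479 (Q = 652 - 173 = 479)
r = -199 (r = (144 + 4*41 + 4*(-7)) - 1*479 = (144 + 164 - 28) - 479 = 280 - 479 = -199)
(1/(2025 + 2069) + c) + r = (1/(2025 + 2069) + 2338) - 199 = (1/4094 + 2338) - 199 = 9571773/4094 - 199 = 8757067/4094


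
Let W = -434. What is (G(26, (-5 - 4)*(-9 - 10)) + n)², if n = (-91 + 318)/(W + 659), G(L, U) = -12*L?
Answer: 4896220729/50625 ≈ 96716.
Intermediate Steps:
n = 227/225 (n = (-91 + 318)/(-434 + 659) = 227/225 ≈ 1.0089)
(G(26, (-5 - 4)*(-9 - 10)) + n)² = (-12*26 + 227/225)² = (-312 + 227/225)² = (-69973/225)² = 4896220729/50625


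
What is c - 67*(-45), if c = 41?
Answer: 3056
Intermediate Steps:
c - 67*(-45) = 41 - 67*(-45) = 41 + 3015 = 3056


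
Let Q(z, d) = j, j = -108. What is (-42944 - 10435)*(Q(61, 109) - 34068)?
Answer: 1824280704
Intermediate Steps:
Q(z, d) = -108
(-42944 - 10435)*(Q(61, 109) - 34068) = (-42944 - 10435)*(-108 - 34068) = -53379*(-34176) = 1824280704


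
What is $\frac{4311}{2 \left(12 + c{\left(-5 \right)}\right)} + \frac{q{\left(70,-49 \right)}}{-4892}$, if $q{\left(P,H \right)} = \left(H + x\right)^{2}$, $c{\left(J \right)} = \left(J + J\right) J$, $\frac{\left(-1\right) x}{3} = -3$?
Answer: $\frac{5222753}{151652} \approx 34.439$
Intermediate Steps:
$x = 9$ ($x = \left(-3\right) \left(-3\right) = 9$)
$c{\left(J \right)} = 2 J^{2}$ ($c{\left(J \right)} = 2 J J = 2 J^{2}$)
$q{\left(P,H \right)} = \left(9 + H\right)^{2}$ ($q{\left(P,H \right)} = \left(H + 9\right)^{2} = \left(9 + H\right)^{2}$)
$\frac{4311}{2 \left(12 + c{\left(-5 \right)}\right)} + \frac{q{\left(70,-49 \right)}}{-4892} = \frac{4311}{2 \left(12 + 2 \left(-5\right)^{2}\right)} + \frac{\left(9 - 49\right)^{2}}{-4892} = \frac{4311}{2 \left(12 + 2 \cdot 25\right)} + \left(-40\right)^{2} \left(- \frac{1}{4892}\right) = \frac{4311}{2 \left(12 + 50\right)} + 1600 \left(- \frac{1}{4892}\right) = \frac{4311}{2 \cdot 62} - \frac{400}{1223} = \frac{4311}{124} - \frac{400}{1223} = \frac{5222753}{151652}$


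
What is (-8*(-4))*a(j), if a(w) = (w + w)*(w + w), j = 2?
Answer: 512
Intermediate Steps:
a(w) = 4*w**2 (a(w) = (2*w)*(2*w) = 4*w**2)
(-8*(-4))*a(j) = (-8*(-4))*(4*2**2) = 32*(4*4) = 32*16 = 512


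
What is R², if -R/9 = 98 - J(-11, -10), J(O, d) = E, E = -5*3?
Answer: 1034289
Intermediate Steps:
E = -15
J(O, d) = -15
R = -1017 (R = -9*(98 - 1*(-15)) = -9*(98 + 15) = -9*113 = -1017)
R² = (-1017)² = 1034289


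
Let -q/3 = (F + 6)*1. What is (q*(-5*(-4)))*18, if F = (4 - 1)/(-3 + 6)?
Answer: -7560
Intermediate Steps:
F = 1 (F = 3/3 = 3*(1/3) = 1)
q = -21 (q = -3*(1 + 6) = -21 ≈ -21.000)
(q*(-5*(-4)))*18 = -(-105)*(-4)*18 = -21*20*18 = -420*18 = -7560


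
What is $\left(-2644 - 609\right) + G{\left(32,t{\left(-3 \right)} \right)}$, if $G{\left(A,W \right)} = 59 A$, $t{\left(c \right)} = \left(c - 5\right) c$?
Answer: $-1365$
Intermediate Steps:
$t{\left(c \right)} = c \left(-5 + c\right)$ ($t{\left(c \right)} = \left(-5 + c\right) c = c \left(-5 + c\right)$)
$\left(-2644 - 609\right) + G{\left(32,t{\left(-3 \right)} \right)} = \left(-2644 - 609\right) + 59 \cdot 32 = -3253 + 1888 = -1365$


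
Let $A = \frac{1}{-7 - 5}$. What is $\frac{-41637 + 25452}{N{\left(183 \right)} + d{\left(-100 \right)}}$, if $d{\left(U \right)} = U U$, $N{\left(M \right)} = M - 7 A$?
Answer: $- \frac{194220}{122203} \approx -1.5893$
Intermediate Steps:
$A = - \frac{1}{12}$ ($A = \frac{1}{-12} = - \frac{1}{12} \approx -0.083333$)
$N{\left(M \right)} = \frac{7}{12} + M$ ($N{\left(M \right)} = M - - \frac{7}{12} = M + \frac{7}{12} = \frac{7}{12} + M$)
$d{\left(U \right)} = U^{2}$
$\frac{-41637 + 25452}{N{\left(183 \right)} + d{\left(-100 \right)}} = \frac{-41637 + 25452}{\left(\frac{7}{12} + 183\right) + \left(-100\right)^{2}} = - \frac{16185}{\frac{2203}{12} + 10000} = - \frac{16185}{\frac{122203}{12}} = \left(-16185\right) \frac{12}{122203} = - \frac{194220}{122203}$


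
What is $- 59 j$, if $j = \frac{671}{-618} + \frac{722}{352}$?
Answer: $- \frac{3097559}{54384} \approx -56.957$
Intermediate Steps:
$j = \frac{52501}{54384}$ ($j = 671 \left(- \frac{1}{618}\right) + 722 \cdot \frac{1}{352} = - \frac{671}{618} + \frac{361}{176} = \frac{52501}{54384} \approx 0.96538$)
$- 59 j = \left(-59\right) \frac{52501}{54384} = - \frac{3097559}{54384}$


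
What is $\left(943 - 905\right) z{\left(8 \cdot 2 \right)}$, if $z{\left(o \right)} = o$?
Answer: $608$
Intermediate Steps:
$\left(943 - 905\right) z{\left(8 \cdot 2 \right)} = \left(943 - 905\right) 8 \cdot 2 = 38 \cdot 16 = 608$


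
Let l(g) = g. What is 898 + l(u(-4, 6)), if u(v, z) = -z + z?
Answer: 898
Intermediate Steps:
u(v, z) = 0
898 + l(u(-4, 6)) = 898 + 0 = 898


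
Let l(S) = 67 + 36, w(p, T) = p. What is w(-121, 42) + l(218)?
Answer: -18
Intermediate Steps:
l(S) = 103
w(-121, 42) + l(218) = -121 + 103 = -18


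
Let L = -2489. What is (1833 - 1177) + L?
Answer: -1833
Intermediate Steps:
(1833 - 1177) + L = (1833 - 1177) - 2489 = 656 - 2489 = -1833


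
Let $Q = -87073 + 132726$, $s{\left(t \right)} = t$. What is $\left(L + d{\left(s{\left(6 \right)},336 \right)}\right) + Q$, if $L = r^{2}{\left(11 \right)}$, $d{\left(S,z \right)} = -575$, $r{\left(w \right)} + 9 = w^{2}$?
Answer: $57622$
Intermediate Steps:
$r{\left(w \right)} = -9 + w^{2}$
$L = 12544$ ($L = \left(-9 + 11^{2}\right)^{2} = \left(-9 + 121\right)^{2} = 112^{2} = 12544$)
$Q = 45653$
$\left(L + d{\left(s{\left(6 \right)},336 \right)}\right) + Q = \left(12544 - 575\right) + 45653 = 11969 + 45653 = 57622$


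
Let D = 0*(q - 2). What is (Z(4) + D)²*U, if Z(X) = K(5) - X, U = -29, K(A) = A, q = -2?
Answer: -29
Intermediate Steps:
D = 0 (D = 0*(-2 - 2) = 0*(-4) = 0)
Z(X) = 5 - X
(Z(4) + D)²*U = ((5 - 1*4) + 0)²*(-29) = ((5 - 4) + 0)²*(-29) = (1 + 0)²*(-29) = 1²*(-29) = 1*(-29) = -29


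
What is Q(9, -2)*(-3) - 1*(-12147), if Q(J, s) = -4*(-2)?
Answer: 12123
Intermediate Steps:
Q(J, s) = 8
Q(9, -2)*(-3) - 1*(-12147) = 8*(-3) - 1*(-12147) = -24 + 12147 = 12123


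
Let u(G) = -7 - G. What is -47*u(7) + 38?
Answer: 696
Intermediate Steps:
-47*u(7) + 38 = -47*(-7 - 1*7) + 38 = -47*(-7 - 7) + 38 = -47*(-14) + 38 = 658 + 38 = 696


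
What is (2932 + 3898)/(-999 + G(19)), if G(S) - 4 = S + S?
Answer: -6830/957 ≈ -7.1369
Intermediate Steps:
G(S) = 4 + 2*S (G(S) = 4 + (S + S) = 4 + 2*S)
(2932 + 3898)/(-999 + G(19)) = (2932 + 3898)/(-999 + (4 + 2*19)) = 6830/(-999 + (4 + 38)) = 6830/(-999 + 42) = 6830/(-957) = 6830*(-1/957) = -6830/957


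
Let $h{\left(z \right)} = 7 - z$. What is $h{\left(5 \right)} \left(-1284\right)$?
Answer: $-2568$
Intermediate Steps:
$h{\left(5 \right)} \left(-1284\right) = \left(7 - 5\right) \left(-1284\right) = 2 \left(-1284\right) = -2568$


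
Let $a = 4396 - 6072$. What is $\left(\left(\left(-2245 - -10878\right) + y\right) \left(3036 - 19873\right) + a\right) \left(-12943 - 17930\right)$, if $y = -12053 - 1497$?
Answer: $-2555847639669$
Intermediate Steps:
$y = -13550$
$a = -1676$ ($a = 4396 - 6072 = -1676$)
$\left(\left(\left(-2245 - -10878\right) + y\right) \left(3036 - 19873\right) + a\right) \left(-12943 - 17930\right) = \left(\left(\left(-2245 - -10878\right) - 13550\right) \left(3036 - 19873\right) - 1676\right) \left(-12943 - 17930\right) = \left(\left(\left(-2245 + 10878\right) - 13550\right) \left(-16837\right) - 1676\right) \left(-30873\right) = \left(\left(8633 - 13550\right) \left(-16837\right) - 1676\right) \left(-30873\right) = \left(\left(-4917\right) \left(-16837\right) - 1676\right) \left(-30873\right) = \left(82787529 - 1676\right) \left(-30873\right) = 82785853 \left(-30873\right) = -2555847639669$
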